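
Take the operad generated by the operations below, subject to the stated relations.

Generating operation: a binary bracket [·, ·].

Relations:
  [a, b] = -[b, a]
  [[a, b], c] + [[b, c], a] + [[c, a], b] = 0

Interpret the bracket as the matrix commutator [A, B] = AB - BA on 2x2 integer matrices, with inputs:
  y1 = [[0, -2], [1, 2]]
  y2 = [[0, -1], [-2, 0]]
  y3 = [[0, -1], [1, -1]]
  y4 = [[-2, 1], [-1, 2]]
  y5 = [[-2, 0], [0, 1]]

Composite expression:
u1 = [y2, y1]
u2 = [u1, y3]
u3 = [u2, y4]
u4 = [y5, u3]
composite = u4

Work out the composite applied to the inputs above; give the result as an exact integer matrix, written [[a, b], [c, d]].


[[0, -156], [-156, 0]]

[y2, y1] = [[-5, -2], [4, 5]]
[[y2, y1], y3] = [[2, 12], [14, -2]]
[[[y2, y1], y3], y4] = [[-26, 52], [-52, 26]]
[y5, [[[y2, y1], y3], y4]] = [[0, -156], [-156, 0]]


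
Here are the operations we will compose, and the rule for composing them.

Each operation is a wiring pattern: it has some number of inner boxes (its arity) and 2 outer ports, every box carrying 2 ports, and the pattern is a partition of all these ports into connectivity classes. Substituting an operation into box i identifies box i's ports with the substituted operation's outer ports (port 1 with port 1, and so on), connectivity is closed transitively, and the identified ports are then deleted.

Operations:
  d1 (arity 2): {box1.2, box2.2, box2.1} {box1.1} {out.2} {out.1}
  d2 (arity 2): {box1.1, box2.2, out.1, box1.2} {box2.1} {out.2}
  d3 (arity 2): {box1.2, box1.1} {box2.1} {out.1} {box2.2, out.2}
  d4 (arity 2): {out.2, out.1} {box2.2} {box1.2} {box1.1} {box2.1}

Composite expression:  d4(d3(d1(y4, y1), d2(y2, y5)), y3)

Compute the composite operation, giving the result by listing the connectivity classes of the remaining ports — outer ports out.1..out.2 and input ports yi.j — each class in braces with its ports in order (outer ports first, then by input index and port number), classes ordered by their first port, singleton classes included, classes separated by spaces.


Treat the ports identified at d4 as solder joints: merge, then drop.
after d1, the pattern on (y4, y1) reads {out.1} {out.2} {y1.1, y1.2, y4.2} {y4.1} (out.j = its outer ports)
after d2, the pattern on (y2, y5) reads {out.1, y2.1, y2.2, y5.2} {out.2} {y5.1} (out.j = its outer ports)
after d3, the pattern on (y4, y1, y2, y5) reads {out.1} {out.2} {y1.1, y1.2, y4.2} {y2.1, y2.2, y5.2} {y4.1} {y5.1} (out.j = its outer ports)
after d4, the pattern on (y4, y1, y2, y5, y3) reads {out.1, out.2} {y1.1, y1.2, y4.2} {y2.1, y2.2, y5.2} {y3.1} {y3.2} {y4.1} {y5.1} (out.j = its outer ports)

{out.1, out.2} {y1.1, y1.2, y4.2} {y2.1, y2.2, y5.2} {y3.1} {y3.2} {y4.1} {y5.1}


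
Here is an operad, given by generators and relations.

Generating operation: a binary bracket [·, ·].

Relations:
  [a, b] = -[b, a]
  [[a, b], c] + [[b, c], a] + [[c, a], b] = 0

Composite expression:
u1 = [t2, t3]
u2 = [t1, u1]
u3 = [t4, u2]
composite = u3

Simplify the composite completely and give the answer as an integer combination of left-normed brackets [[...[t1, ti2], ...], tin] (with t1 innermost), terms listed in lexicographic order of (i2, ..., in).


Expand each bracket as ab - ba; the t1-initial words give the coefficients.
Composite bracket: [t4, [t1, [t2, t3]]]
Full expansion: 8 signed words from ab - ba (2^3 = 8).
Coefficients come from the t1-initial words:
  from t1t2t3t4, sign -1: term -[[[t1, t2], t3], t4]
  from t1t3t2t4, sign +1: term +[[[t1, t3], t2], t4]

-[[[t1, t2], t3], t4] + [[[t1, t3], t2], t4]


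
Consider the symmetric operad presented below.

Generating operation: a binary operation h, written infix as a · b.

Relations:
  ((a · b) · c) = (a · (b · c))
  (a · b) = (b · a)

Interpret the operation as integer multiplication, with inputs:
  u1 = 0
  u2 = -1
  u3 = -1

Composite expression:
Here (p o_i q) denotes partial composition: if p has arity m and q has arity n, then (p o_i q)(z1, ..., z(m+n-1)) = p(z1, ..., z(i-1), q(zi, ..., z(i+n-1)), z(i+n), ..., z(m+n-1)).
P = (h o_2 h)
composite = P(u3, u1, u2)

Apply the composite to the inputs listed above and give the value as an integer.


0

(u1 · u2) = 0
(u3 · (u1 · u2)) = 0


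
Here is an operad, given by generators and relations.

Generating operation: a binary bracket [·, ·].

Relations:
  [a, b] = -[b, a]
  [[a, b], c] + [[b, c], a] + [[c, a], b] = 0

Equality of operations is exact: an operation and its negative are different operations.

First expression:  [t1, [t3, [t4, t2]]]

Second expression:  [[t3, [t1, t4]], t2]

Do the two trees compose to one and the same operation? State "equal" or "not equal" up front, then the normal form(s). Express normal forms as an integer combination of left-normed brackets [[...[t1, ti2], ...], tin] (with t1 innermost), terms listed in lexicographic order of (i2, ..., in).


not equal; first: [[[t1, t2], t4], t3] - [[[t1, t3], t2], t4] + [[[t1, t3], t4], t2] - [[[t1, t4], t2], t3]; second: -[[[t1, t4], t3], t2]

The first expression reduces to [[[t1, t2], t4], t3] - [[[t1, t3], t2], t4] + [[[t1, t3], t4], t2] - [[[t1, t4], t2], t3]
The second expression reduces to -[[[t1, t4], t3], t2]
The normal forms differ: not equal.


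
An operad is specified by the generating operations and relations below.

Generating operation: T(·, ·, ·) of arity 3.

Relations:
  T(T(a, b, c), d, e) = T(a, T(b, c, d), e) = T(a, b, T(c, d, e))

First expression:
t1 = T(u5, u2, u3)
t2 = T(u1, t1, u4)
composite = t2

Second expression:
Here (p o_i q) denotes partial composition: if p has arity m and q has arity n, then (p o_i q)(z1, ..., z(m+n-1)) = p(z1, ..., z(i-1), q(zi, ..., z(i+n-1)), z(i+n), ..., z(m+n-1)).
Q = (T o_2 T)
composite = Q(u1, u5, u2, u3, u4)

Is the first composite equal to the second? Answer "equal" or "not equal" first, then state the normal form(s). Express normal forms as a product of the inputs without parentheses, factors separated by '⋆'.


equal — both sides give u1 ⋆ u5 ⋆ u2 ⋆ u3 ⋆ u4

Normal form of the first expression: u1 ⋆ u5 ⋆ u2 ⋆ u3 ⋆ u4
Normal form of the second expression: u1 ⋆ u5 ⋆ u2 ⋆ u3 ⋆ u4
Identical normal forms: equal.


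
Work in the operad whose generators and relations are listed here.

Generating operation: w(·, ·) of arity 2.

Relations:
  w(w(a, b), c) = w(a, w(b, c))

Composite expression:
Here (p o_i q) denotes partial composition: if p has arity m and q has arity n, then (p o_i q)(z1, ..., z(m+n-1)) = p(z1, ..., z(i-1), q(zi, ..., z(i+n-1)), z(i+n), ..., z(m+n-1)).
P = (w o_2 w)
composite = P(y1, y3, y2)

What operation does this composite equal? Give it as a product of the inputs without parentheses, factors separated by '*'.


y1 * y3 * y2

Key point: w is associative — brackets drop, the y-order remains.
w(y3, y2) collapses to y3 * y2
w(y1, w(y3, y2)) collapses to y1 * y3 * y2


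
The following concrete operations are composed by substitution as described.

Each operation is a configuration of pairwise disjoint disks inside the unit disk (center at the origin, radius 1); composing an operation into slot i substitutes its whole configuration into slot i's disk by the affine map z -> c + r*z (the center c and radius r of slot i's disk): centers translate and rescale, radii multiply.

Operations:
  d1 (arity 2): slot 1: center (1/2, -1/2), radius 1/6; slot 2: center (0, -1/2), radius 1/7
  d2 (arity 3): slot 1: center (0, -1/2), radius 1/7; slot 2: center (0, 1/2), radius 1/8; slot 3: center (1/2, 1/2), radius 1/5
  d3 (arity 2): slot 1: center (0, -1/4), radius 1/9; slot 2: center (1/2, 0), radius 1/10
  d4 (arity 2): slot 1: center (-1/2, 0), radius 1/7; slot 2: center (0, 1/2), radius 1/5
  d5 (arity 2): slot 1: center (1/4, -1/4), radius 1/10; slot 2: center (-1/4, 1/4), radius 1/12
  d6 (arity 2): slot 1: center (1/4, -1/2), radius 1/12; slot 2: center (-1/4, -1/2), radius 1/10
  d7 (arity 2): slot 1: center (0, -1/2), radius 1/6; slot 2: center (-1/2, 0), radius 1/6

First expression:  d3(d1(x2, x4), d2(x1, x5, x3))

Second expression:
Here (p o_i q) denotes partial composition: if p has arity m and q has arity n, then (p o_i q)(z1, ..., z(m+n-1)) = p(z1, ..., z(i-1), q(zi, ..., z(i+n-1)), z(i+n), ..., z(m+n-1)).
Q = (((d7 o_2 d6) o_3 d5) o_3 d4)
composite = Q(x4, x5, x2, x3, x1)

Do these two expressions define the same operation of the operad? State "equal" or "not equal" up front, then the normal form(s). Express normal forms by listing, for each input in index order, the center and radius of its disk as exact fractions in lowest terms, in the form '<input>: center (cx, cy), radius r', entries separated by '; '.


The first expression reduces to x1: center (1/2, -1/20), radius 1/70; x2: center (1/18, -11/36), radius 1/54; x3: center (11/20, 1/20), radius 1/50; x4: center (0, -11/36), radius 1/63; x5: center (1/2, 1/20), radius 1/80
The second expression reduces to x1: center (-131/240, -19/240), radius 1/720; x2: center (-323/600, -7/80), radius 1/4200; x3: center (-43/80, -13/150), radius 1/3000; x4: center (0, -1/2), radius 1/6; x5: center (-11/24, -1/12), radius 1/72
The forms do not match — not equal.

not equal — first x1: center (1/2, -1/20), radius 1/70; x2: center (1/18, -11/36), radius 1/54; x3: center (11/20, 1/20), radius 1/50; x4: center (0, -11/36), radius 1/63; x5: center (1/2, 1/20), radius 1/80, second x1: center (-131/240, -19/240), radius 1/720; x2: center (-323/600, -7/80), radius 1/4200; x3: center (-43/80, -13/150), radius 1/3000; x4: center (0, -1/2), radius 1/6; x5: center (-11/24, -1/12), radius 1/72


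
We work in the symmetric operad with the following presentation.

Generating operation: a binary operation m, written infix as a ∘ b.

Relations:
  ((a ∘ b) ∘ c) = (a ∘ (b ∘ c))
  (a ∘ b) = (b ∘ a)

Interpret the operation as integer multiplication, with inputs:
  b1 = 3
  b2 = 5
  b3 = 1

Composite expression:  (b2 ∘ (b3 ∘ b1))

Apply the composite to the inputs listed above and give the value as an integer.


15


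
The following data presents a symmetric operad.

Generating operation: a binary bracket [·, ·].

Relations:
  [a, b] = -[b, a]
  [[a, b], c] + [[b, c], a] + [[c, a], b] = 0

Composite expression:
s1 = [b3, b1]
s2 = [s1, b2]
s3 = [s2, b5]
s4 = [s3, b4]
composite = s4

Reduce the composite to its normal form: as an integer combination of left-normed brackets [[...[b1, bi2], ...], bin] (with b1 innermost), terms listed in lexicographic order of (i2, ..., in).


-[[[[b1, b3], b2], b5], b4]

Antisymmetry and Jacobi reduce to b1-anchored left-normed brackets.
Composite bracket: [[[[b3, b1], b2], b5], b4]
Applying ab - ba throughout gives 16 signed words (2^4 = 16).
The b1-initial words carry the normal form:
  word b1b3b2b5b4 has sign -1, contributing -[[[[b1, b3], b2], b5], b4]


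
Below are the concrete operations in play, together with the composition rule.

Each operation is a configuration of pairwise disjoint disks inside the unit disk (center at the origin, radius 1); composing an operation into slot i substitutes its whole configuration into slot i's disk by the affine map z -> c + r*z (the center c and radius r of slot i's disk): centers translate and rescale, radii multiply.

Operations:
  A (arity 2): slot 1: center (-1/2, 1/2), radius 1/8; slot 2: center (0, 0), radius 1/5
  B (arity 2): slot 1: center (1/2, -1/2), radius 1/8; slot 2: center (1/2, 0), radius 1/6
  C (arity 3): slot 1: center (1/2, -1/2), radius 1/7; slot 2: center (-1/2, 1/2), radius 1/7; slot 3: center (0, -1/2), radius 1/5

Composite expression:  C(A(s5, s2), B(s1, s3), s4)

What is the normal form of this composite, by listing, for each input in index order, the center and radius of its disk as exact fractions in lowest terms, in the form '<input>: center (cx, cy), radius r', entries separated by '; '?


s1: center (-3/7, 3/7), radius 1/56; s2: center (1/2, -1/2), radius 1/35; s3: center (-3/7, 1/2), radius 1/42; s4: center (0, -1/2), radius 1/5; s5: center (3/7, -3/7), radius 1/56

Each s-disk chains the slot maps above it in C; radii multiply.
tracing s5 down its 2-map path: center (3/7, -3/7), radius 1/56
tracing s2 down its 2-map path: center (1/2, -1/2), radius 1/35
tracing s1 down its 2-map path: center (-3/7, 3/7), radius 1/56
tracing s3 down its 2-map path: center (-3/7, 1/2), radius 1/42
tracing s4 down its 1-map path: center (0, -1/2), radius 1/5


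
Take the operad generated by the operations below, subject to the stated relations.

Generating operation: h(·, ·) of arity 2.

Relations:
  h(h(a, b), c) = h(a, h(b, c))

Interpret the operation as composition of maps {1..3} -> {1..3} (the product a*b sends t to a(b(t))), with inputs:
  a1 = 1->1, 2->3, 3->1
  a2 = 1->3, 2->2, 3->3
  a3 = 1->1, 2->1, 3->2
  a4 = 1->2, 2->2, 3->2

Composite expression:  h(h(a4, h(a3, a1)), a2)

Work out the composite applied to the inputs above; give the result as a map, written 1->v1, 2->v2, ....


1->2, 2->2, 3->2

h(a3, a1) = 1->1, 2->2, 3->1
h(a4, h(a3, a1)) = 1->2, 2->2, 3->2
h(h(a4, h(a3, a1)), a2) = 1->2, 2->2, 3->2


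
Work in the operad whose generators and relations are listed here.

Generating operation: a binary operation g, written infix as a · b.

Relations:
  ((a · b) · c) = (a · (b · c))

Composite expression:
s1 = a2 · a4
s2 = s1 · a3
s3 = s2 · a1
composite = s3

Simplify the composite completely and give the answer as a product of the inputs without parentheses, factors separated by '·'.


a2 · a4 · a3 · a1


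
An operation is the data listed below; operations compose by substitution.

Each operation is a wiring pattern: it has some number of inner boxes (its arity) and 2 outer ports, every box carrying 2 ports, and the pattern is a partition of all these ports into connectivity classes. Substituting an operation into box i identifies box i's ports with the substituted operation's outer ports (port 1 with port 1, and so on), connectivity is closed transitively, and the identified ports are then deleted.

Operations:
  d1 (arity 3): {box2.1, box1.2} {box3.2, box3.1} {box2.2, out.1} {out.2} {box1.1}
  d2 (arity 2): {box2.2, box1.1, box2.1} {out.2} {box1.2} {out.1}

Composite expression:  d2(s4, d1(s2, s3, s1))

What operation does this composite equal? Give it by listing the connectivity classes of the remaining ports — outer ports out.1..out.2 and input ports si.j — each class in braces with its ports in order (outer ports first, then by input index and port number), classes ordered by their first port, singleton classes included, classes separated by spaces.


{out.1} {out.2} {s1.1, s1.2} {s2.1} {s2.2, s3.1} {s3.2, s4.1} {s4.2}

Two ports join when wires chain via d2-identified ports.
stage d1: inputs (s2, s3, s1), connectivity {out.1, s3.2} {out.2} {s1.1, s1.2} {s2.1} {s2.2, s3.1}, out.j its boundary
stage d2: inputs (s4, s2, s3, s1), connectivity {out.1} {out.2} {s1.1, s1.2} {s2.1} {s2.2, s3.1} {s3.2, s4.1} {s4.2}, out.j its boundary


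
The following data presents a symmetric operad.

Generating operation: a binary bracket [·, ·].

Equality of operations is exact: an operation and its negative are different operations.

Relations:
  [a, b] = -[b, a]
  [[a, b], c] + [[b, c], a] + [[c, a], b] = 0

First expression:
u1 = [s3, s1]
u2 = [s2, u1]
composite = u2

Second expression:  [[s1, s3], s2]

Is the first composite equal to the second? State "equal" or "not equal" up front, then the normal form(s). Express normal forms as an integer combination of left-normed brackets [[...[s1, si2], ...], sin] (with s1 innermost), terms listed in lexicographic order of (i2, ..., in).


equal; both compose to [[s1, s3], s2]

The first composite normalizes to [[s1, s3], s2]
The second composite normalizes to [[s1, s3], s2]
Same normal form: equal.


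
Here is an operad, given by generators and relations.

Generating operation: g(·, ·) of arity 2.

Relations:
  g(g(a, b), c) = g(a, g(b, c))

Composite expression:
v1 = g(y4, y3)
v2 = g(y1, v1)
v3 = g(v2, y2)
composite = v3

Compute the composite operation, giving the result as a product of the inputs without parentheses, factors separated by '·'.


All parenthesizations of g agree; list the y-inputs left to right.
g(y4, y3) flattens to y4 · y3
g(y1, g(y4, y3)) flattens to y1 · y4 · y3
g(g(y1, g(y4, y3)), y2) flattens to y1 · y4 · y3 · y2

y1 · y4 · y3 · y2


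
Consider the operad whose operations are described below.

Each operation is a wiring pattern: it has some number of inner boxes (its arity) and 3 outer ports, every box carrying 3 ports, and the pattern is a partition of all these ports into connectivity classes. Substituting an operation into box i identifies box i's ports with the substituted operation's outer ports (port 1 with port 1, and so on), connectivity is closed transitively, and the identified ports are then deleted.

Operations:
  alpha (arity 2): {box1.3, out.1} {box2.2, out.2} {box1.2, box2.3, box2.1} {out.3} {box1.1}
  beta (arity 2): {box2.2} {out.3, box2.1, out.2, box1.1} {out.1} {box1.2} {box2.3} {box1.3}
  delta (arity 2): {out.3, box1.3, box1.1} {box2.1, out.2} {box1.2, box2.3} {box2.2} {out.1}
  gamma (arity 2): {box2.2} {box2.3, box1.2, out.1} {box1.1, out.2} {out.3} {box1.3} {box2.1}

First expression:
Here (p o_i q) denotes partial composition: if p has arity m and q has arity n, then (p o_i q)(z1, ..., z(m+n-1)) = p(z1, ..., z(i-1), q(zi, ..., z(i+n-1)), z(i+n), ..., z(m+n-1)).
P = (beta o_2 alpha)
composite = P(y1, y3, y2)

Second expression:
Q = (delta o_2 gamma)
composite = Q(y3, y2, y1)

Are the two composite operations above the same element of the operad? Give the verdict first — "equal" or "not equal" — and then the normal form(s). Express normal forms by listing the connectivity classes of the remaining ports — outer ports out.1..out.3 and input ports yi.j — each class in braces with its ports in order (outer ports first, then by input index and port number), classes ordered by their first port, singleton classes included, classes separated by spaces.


The first expression reduces to {out.1} {out.2, out.3, y1.1, y3.3} {y1.2} {y1.3} {y2.1, y2.3, y3.2} {y2.2} {y3.1}
The second expression reduces to {out.1} {out.2, y1.3, y2.2} {out.3, y3.1, y3.3} {y1.1} {y1.2} {y2.1} {y2.3} {y3.2}
The forms do not match — not equal.

not equal; first: {out.1} {out.2, out.3, y1.1, y3.3} {y1.2} {y1.3} {y2.1, y2.3, y3.2} {y2.2} {y3.1}; second: {out.1} {out.2, y1.3, y2.2} {out.3, y3.1, y3.3} {y1.1} {y1.2} {y2.1} {y2.3} {y3.2}


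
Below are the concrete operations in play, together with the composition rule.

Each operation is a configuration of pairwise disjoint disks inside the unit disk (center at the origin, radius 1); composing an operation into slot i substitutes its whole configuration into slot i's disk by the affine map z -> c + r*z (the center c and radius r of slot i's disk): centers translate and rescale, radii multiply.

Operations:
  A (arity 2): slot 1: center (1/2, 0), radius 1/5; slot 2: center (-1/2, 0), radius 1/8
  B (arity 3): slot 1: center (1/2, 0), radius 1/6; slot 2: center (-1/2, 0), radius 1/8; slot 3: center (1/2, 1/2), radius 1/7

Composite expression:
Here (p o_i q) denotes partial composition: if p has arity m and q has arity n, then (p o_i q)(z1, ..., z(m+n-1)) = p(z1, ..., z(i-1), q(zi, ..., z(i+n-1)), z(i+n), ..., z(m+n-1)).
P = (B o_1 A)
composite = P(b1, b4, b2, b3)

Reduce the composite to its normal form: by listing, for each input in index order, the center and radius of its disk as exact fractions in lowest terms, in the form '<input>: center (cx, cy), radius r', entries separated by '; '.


b1: center (7/12, 0), radius 1/30; b2: center (-1/2, 0), radius 1/8; b3: center (1/2, 1/2), radius 1/7; b4: center (5/12, 0), radius 1/48

Each b-disk chains the slot maps above it in B; radii multiply.
b1: after 2 affine steps, its disk has center (7/12, 0), radius 1/30
b4: after 2 affine steps, its disk has center (5/12, 0), radius 1/48
b2: after 1 affine step, its disk has center (-1/2, 0), radius 1/8
b3: after 1 affine step, its disk has center (1/2, 1/2), radius 1/7


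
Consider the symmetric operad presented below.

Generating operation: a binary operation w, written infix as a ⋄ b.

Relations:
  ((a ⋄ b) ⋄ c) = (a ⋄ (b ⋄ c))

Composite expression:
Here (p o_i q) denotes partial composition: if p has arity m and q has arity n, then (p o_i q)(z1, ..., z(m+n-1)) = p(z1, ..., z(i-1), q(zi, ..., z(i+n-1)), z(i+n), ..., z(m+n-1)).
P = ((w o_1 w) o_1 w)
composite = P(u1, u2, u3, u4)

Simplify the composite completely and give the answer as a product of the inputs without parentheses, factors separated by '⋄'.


The w-tree's shape is irrelevant; the u-reading-order decides.
(u1 ⋄ u2) unparenthesizes to u1 ⋄ u2
((u1 ⋄ u2) ⋄ u3) unparenthesizes to u1 ⋄ u2 ⋄ u3
(((u1 ⋄ u2) ⋄ u3) ⋄ u4) unparenthesizes to u1 ⋄ u2 ⋄ u3 ⋄ u4

u1 ⋄ u2 ⋄ u3 ⋄ u4


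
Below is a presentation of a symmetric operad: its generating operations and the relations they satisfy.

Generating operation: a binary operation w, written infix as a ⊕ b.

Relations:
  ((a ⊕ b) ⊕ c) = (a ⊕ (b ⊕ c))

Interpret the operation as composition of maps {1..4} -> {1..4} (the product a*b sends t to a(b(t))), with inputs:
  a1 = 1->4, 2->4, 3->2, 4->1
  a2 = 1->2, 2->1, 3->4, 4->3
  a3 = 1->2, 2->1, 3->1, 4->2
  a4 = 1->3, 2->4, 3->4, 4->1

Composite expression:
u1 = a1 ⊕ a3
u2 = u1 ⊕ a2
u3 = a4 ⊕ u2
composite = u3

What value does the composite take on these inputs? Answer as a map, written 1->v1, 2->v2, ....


1->1, 2->1, 3->1, 4->1

(a1 ⊕ a3) = 1->4, 2->4, 3->4, 4->4
((a1 ⊕ a3) ⊕ a2) = 1->4, 2->4, 3->4, 4->4
(a4 ⊕ ((a1 ⊕ a3) ⊕ a2)) = 1->1, 2->1, 3->1, 4->1


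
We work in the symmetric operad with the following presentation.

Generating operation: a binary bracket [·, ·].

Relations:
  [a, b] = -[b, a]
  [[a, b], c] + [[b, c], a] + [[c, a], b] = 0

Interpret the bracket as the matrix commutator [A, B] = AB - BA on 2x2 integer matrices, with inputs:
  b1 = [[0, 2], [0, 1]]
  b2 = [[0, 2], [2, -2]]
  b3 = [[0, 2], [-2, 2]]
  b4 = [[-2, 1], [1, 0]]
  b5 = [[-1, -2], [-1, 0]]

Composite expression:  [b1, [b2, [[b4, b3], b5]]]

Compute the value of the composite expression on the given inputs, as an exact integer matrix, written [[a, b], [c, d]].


[[-72, 60], [-36, 72]]

[b4, b3] = [[-4, -2], [-6, 4]]
[[b4, b3], b5] = [[-10, 14], [-2, 10]]
[b2, [[b4, b3], b5]] = [[-32, 68], [-36, 32]]
[b1, [b2, [[b4, b3], b5]]] = [[-72, 60], [-36, 72]]


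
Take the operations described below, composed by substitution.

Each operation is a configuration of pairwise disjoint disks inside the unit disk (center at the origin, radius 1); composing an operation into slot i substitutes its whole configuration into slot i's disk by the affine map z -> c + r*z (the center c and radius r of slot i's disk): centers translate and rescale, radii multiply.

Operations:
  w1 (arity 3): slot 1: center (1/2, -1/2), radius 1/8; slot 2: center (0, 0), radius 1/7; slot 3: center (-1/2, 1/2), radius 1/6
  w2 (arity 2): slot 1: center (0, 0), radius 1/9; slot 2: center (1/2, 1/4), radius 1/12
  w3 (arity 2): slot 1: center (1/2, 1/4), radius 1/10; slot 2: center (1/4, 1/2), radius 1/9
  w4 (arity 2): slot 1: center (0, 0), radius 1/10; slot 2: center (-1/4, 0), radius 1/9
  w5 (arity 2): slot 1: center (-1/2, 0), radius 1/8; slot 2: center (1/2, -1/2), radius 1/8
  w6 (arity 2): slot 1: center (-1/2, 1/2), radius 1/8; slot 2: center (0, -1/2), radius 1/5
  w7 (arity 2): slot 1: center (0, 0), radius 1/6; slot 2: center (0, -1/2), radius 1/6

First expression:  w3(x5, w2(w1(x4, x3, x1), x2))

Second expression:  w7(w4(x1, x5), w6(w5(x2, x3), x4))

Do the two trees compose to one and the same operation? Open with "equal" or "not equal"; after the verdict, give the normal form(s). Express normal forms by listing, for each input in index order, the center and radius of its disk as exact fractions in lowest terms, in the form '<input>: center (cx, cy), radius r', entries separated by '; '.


Reducing the first expression gives x1: center (79/324, 41/81), radius 1/486; x2: center (11/36, 19/36), radius 1/108; x3: center (1/4, 1/2), radius 1/567; x4: center (83/324, 40/81), radius 1/648; x5: center (1/2, 1/4), radius 1/10
Reducing the second expression gives x1: center (0, 0), radius 1/60; x2: center (-3/32, -5/12), radius 1/384; x3: center (-7/96, -41/96), radius 1/384; x4: center (0, -7/12), radius 1/30; x5: center (-1/24, 0), radius 1/54
Different reductions; not equal.

not equal: they reduce to x1: center (79/324, 41/81), radius 1/486; x2: center (11/36, 19/36), radius 1/108; x3: center (1/4, 1/2), radius 1/567; x4: center (83/324, 40/81), radius 1/648; x5: center (1/2, 1/4), radius 1/10 and x1: center (0, 0), radius 1/60; x2: center (-3/32, -5/12), radius 1/384; x3: center (-7/96, -41/96), radius 1/384; x4: center (0, -7/12), radius 1/30; x5: center (-1/24, 0), radius 1/54


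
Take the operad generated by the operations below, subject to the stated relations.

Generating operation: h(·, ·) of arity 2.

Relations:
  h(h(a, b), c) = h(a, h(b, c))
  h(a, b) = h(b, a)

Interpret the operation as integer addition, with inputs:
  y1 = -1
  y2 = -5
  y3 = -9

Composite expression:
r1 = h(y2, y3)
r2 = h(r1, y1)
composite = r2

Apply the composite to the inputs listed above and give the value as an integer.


-15


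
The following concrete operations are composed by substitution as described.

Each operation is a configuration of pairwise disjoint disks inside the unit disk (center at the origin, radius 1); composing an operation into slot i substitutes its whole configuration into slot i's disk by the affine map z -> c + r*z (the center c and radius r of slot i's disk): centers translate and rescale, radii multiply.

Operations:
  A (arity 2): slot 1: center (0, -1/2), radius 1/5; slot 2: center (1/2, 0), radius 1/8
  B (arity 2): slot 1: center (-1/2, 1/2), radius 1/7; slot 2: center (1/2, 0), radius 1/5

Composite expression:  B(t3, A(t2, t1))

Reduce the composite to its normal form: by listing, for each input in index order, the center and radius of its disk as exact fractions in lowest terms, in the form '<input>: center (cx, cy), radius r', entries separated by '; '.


Nesting under B composes maps z -> c + r*z down each t-path.
input t3: applying the 1 nested substitution gives center (-1/2, 1/2), radius 1/7
input t2: applying the 2 nested substitutions gives center (1/2, -1/10), radius 1/25
input t1: applying the 2 nested substitutions gives center (3/5, 0), radius 1/40

t1: center (3/5, 0), radius 1/40; t2: center (1/2, -1/10), radius 1/25; t3: center (-1/2, 1/2), radius 1/7


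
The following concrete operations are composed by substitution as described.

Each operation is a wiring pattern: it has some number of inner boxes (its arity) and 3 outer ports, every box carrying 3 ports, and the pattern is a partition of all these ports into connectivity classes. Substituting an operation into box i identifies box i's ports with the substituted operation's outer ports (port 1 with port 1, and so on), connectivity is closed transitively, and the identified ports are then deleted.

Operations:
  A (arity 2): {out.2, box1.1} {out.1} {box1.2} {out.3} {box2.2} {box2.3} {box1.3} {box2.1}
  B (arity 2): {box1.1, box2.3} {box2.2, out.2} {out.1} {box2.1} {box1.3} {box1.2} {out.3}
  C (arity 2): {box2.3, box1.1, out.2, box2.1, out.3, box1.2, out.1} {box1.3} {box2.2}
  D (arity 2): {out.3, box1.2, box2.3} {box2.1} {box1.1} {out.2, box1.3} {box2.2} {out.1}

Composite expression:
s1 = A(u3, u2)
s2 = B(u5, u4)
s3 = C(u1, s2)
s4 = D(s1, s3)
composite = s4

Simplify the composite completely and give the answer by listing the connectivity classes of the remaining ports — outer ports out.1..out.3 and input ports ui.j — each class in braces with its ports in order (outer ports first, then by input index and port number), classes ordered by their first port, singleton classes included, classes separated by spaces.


{out.1} {out.2} {out.3, u1.1, u1.2, u3.1} {u1.3} {u2.1} {u2.2} {u2.3} {u3.2} {u3.3} {u4.1} {u4.2} {u4.3, u5.1} {u5.2} {u5.3}


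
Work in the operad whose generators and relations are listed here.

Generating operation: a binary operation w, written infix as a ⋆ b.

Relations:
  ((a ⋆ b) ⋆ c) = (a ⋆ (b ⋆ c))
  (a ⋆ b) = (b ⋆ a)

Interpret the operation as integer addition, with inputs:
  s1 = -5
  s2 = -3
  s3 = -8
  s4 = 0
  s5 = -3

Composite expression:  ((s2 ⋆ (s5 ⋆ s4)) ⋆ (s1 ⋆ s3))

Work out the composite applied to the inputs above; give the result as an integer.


(s5 ⋆ s4) = -3
(s2 ⋆ (s5 ⋆ s4)) = -6
(s1 ⋆ s3) = -13
((s2 ⋆ (s5 ⋆ s4)) ⋆ (s1 ⋆ s3)) = -19

-19


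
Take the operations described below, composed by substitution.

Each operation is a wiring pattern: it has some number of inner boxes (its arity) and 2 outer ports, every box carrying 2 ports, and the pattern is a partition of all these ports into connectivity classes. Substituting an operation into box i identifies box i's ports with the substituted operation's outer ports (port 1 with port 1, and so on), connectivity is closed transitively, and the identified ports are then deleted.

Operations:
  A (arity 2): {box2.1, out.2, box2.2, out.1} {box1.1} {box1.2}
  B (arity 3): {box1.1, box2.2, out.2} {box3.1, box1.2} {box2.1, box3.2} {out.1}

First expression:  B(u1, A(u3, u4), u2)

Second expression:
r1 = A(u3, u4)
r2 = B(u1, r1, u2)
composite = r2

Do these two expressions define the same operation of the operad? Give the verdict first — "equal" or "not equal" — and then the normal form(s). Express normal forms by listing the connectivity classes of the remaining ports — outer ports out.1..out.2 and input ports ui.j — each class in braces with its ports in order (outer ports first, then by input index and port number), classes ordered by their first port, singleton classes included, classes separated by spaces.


equal; both compose to {out.1} {out.2, u1.1, u2.2, u4.1, u4.2} {u1.2, u2.1} {u3.1} {u3.2}


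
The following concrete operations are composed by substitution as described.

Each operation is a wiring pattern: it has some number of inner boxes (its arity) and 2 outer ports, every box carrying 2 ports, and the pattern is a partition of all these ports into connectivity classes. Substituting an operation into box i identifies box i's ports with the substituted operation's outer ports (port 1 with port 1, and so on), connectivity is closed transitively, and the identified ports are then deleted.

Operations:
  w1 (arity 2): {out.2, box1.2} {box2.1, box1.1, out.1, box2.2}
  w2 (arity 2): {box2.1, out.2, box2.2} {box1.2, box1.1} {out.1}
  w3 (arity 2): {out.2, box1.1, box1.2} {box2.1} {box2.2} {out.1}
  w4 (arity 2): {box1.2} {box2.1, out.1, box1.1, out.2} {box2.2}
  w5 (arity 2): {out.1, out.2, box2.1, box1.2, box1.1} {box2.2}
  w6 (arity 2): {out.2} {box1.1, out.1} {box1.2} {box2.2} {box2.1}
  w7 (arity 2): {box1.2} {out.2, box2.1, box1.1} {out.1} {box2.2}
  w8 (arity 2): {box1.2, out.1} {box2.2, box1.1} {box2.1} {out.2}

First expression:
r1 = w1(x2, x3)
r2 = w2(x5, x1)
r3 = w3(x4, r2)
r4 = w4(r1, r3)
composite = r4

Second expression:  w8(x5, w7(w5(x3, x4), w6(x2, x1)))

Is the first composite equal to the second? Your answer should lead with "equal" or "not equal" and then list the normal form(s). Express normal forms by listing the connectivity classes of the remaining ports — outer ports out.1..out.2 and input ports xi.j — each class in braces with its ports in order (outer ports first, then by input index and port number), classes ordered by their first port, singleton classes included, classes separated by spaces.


not equal — first {out.1, out.2, x2.1, x3.1, x3.2} {x1.1, x1.2} {x2.2} {x4.1, x4.2} {x5.1, x5.2}, second {out.1, x5.2} {out.2} {x1.1} {x1.2} {x2.1, x3.1, x3.2, x4.1, x5.1} {x2.2} {x4.2}

In normal form, the first expression is {out.1, out.2, x2.1, x3.1, x3.2} {x1.1, x1.2} {x2.2} {x4.1, x4.2} {x5.1, x5.2}
In normal form, the second expression is {out.1, x5.2} {out.2} {x1.1} {x1.2} {x2.1, x3.1, x3.2, x4.1, x5.1} {x2.2} {x4.2}
Different reductions; not equal.


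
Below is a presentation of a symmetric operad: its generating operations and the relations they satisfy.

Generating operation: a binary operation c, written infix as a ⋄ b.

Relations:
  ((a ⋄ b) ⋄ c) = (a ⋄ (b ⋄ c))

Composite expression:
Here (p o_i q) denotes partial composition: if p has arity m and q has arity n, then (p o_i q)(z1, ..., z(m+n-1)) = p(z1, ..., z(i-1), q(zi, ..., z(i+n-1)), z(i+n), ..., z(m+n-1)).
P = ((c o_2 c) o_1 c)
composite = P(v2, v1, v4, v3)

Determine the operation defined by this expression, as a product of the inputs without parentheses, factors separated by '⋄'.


v2 ⋄ v1 ⋄ v4 ⋄ v3

Every regrouping of c is equal, so read the v-inputs in written order.
(v2 ⋄ v1) reduces to v2 ⋄ v1
(v4 ⋄ v3) reduces to v4 ⋄ v3
((v2 ⋄ v1) ⋄ (v4 ⋄ v3)) reduces to v2 ⋄ v1 ⋄ v4 ⋄ v3


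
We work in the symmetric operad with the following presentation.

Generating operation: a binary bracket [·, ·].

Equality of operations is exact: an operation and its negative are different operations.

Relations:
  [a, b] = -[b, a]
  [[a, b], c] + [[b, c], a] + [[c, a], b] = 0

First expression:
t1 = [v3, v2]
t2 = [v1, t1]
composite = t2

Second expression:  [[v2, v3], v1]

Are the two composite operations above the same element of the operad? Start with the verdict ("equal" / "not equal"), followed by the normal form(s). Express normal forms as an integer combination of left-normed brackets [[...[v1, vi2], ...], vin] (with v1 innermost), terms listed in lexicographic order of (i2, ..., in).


equal: each reduces to -[[v1, v2], v3] + [[v1, v3], v2]

Reducing the first expression gives -[[v1, v2], v3] + [[v1, v3], v2]
Reducing the second expression gives -[[v1, v2], v3] + [[v1, v3], v2]
One common form — equal.


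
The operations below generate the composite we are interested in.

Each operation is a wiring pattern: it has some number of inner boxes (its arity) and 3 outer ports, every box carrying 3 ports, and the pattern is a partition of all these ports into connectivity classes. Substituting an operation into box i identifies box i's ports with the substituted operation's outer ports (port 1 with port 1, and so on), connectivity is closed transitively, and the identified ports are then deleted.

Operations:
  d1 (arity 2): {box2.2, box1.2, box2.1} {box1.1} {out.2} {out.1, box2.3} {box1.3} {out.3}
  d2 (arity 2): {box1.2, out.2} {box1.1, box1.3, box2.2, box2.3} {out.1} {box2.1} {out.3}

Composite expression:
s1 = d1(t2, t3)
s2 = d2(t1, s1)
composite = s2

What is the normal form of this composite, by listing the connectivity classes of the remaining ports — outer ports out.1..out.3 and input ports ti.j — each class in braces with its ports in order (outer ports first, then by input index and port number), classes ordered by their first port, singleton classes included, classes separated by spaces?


Reachability decides: close wires over d2-identified ports.
the subtree at d1 composes to {out.1, t3.3} {out.2} {out.3} {t2.1} {t2.2, t3.1, t3.2} {t2.3} on (t2, t3); out.j = own outer ports
the subtree at d2 composes to {out.1} {out.2, t1.2} {out.3} {t1.1, t1.3} {t2.1} {t2.2, t3.1, t3.2} {t2.3} {t3.3} on (t1, t2, t3); out.j = own outer ports

{out.1} {out.2, t1.2} {out.3} {t1.1, t1.3} {t2.1} {t2.2, t3.1, t3.2} {t2.3} {t3.3}


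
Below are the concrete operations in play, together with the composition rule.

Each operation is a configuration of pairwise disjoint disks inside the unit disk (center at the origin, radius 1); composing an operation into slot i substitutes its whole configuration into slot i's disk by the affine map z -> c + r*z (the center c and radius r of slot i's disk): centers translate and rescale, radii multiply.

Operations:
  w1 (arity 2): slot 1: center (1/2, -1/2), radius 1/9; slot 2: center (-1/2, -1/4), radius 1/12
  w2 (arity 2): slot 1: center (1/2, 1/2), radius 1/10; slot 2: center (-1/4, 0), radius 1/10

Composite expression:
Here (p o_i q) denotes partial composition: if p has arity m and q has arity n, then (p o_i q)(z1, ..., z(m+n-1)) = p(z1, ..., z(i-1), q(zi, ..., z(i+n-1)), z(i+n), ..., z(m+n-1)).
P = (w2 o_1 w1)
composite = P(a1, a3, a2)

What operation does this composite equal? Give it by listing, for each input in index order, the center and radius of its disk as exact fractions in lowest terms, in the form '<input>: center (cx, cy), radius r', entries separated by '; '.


Affine substitution under w2: radii multiply and a-centers shift.
input a1: composing its 2 substitution steps yields center (11/20, 9/20), radius 1/90
input a3: composing its 2 substitution steps yields center (9/20, 19/40), radius 1/120
input a2: composing its 1 substitution step yields center (-1/4, 0), radius 1/10

a1: center (11/20, 9/20), radius 1/90; a2: center (-1/4, 0), radius 1/10; a3: center (9/20, 19/40), radius 1/120


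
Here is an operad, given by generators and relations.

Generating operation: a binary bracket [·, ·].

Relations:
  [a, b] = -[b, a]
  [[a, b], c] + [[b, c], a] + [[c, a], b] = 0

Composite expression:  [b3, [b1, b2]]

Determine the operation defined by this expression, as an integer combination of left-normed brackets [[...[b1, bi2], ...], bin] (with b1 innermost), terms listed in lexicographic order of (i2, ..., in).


A multilinear Lie element is pinned by b1-initial words (b1 innermost).
Composite bracket: [b3, [b1, b2]]
Expanding via [a, b] = ab - ba: 4 signed words (2^2 = 4).
Only words starting with b1 matter:
  sign of b1b2b3 is -1, so it contributes -[[b1, b2], b3]

-[[b1, b2], b3]


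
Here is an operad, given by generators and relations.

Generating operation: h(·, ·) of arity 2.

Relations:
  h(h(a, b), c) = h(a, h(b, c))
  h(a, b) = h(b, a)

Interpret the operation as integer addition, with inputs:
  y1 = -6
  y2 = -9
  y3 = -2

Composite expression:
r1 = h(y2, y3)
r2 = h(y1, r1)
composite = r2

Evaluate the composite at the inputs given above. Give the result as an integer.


-17

h(y2, y3) = -11
h(y1, h(y2, y3)) = -17


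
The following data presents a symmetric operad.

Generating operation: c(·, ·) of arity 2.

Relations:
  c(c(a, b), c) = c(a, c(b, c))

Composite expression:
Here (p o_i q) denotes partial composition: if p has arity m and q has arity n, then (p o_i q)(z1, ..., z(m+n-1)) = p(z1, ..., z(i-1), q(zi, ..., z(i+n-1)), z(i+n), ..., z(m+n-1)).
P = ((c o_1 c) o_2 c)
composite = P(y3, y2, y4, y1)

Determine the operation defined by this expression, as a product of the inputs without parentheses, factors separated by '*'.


Every regrouping of c is equal, so read the y-inputs in written order.
c(y2, y4) flattens to y2 * y4
c(y3, c(y2, y4)) flattens to y3 * y2 * y4
c(c(y3, c(y2, y4)), y1) flattens to y3 * y2 * y4 * y1

y3 * y2 * y4 * y1


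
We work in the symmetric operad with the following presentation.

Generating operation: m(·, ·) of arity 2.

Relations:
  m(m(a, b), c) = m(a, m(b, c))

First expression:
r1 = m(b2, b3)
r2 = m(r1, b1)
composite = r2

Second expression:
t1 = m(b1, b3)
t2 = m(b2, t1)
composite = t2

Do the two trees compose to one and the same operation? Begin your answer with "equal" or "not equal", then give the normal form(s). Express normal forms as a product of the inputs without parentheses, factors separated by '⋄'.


not equal; first: b2 ⋄ b3 ⋄ b1; second: b2 ⋄ b1 ⋄ b3

Reducing the first expression gives b2 ⋄ b3 ⋄ b1
Reducing the second expression gives b2 ⋄ b1 ⋄ b3
No match — not equal.


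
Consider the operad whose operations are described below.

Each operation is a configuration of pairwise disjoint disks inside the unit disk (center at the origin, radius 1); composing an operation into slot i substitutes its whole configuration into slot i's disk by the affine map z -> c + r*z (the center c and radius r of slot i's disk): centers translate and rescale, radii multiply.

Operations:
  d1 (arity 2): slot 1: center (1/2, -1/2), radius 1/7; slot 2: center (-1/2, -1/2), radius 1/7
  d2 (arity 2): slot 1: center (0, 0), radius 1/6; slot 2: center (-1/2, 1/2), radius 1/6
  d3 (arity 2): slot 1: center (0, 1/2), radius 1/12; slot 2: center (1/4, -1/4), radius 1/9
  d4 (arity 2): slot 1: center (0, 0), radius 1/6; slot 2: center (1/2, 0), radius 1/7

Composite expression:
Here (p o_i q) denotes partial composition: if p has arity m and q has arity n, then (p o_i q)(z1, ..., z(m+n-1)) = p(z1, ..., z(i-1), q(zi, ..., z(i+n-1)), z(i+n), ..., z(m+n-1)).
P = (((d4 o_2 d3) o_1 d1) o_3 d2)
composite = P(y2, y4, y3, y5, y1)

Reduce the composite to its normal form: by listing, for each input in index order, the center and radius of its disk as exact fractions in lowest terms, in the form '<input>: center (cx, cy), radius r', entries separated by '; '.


y1: center (15/28, -1/28), radius 1/63; y2: center (1/12, -1/12), radius 1/42; y3: center (1/2, 1/14), radius 1/504; y4: center (-1/12, -1/12), radius 1/42; y5: center (83/168, 13/168), radius 1/504

Below d4, radii multiply path by path; the y-disk centers shift.
input y2: composing its 2 substitution steps yields center (1/12, -1/12), radius 1/42
input y4: composing its 2 substitution steps yields center (-1/12, -1/12), radius 1/42
input y3: composing its 3 substitution steps yields center (1/2, 1/14), radius 1/504
input y5: composing its 3 substitution steps yields center (83/168, 13/168), radius 1/504
input y1: composing its 2 substitution steps yields center (15/28, -1/28), radius 1/63
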